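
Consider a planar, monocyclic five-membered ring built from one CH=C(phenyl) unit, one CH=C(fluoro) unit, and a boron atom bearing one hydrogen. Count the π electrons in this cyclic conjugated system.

4

Every ring atom contributes a p orbital perpendicular to the ring (each doubly-bonded ring atom is sp² with one p-orbital electron; the boron has an empty p orbital), so the π system is cyclic and fully conjugated.
π-electron count: 2 × 2 = 4 from the double-bond units + 0 from the BH atom = 4.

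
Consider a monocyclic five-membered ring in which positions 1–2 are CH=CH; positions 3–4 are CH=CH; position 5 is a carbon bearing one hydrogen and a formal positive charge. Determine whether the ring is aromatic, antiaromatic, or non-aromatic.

Antiaromatic

Check conjugation: every atom in a ring double bond is sp² and brings one electron to the p orbital; the carbocation has an empty p orbital — every position has a p orbital, so the cyclic π system is continuous.
Counting π electrons: 2 × 2 = 4 from the double-bond units + 0 from the CH(+) atom = 4.
A 4n π count (4, n = 1) in a planar conjugated ring means antiaromatic.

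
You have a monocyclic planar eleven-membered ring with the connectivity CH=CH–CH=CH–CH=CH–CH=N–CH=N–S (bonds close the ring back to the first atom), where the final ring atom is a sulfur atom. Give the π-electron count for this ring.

Every ring atom contributes a p orbital perpendicular to the ring (the double-bond atoms are sp², each contributing one p electron; each sp² =N– keeps its lone pair in-plane and puts one electron into the π system; the sulfur donates one lone pair from its p orbital), so the π system is cyclic and fully conjugated.
Counting π electrons: 5 × 2 = 10 from the double-bond units + 2 from the S atom = 12.

12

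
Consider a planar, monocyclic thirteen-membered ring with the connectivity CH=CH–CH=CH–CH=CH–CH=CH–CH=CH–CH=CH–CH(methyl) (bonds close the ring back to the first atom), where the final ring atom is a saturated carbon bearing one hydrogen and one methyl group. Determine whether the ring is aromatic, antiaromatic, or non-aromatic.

At the CH(methyl) position, that saturated carbon is sp³ and has no p orbital in the ring π system; the ring's p-orbital overlap is broken there.
Without a continuous loop of overlapping p orbitals the Hückel electron count never comes into play.

Non-aromatic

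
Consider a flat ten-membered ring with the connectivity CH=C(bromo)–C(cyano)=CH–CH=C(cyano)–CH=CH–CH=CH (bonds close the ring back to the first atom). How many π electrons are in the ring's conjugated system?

10

Every ring atom contributes a p orbital perpendicular to the ring (each doubly-bonded ring atom is sp² with one p-orbital electron), so the π system is cyclic and fully conjugated.
Tallying contributions gives 5 × 2 = 10 from the 5 double-bond units.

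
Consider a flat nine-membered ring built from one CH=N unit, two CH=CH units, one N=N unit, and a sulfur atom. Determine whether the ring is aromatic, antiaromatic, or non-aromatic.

All ring atoms are sp² and supply a p orbital to the ring (every atom in a ring double bond is sp² and brings one electron to the p orbital; each sp² =N– keeps its lone pair in-plane and puts one electron into the π system; the sulfur donates one lone pair from its p orbital); the conjugation is uninterrupted.
Adding the contributions, 4 × 2 = 8 from the double-bond units + 2 from the S atom = 10.
That gives a 4n+2 count (10, n = 2).

Aromatic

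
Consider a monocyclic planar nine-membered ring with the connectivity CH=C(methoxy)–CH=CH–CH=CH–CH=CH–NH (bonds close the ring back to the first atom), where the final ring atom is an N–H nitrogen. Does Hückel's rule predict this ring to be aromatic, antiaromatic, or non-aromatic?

Aromatic

The p orbitals form a continuous loop: each doubly-bonded ring atom is sp² with one p-orbital electron; the pyrrole-type nitrogen donates its lone pair from the p orbital. The ring is fully conjugated.
Tallying contributions gives 4 × 2 = 8 from the double-bond units + 2 from the NH atom = 10.
With 10 π electrons (n = 2), the Hückel 4n+2 condition holds.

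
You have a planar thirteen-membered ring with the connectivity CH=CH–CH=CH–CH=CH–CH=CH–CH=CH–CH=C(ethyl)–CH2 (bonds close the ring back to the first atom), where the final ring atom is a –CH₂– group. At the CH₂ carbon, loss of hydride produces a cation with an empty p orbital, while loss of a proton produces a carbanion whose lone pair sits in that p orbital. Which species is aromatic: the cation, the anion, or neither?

Both ions have a continuous loop of p orbitals — each ring atom is sp².
Cation: 6 × 2 + 0 = 12 π electrons → 4(3), antiaromatic.
Anion: 6 × 2 + 2 = 14 π electrons → 4(3)+2, aromatic.

The anion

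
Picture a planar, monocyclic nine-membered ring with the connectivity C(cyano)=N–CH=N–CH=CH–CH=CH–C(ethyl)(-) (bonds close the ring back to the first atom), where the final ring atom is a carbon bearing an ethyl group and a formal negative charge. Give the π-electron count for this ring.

10

The p orbitals form a continuous loop: the double-bond atoms are sp², each contributing one p electron; each sp² =N– keeps its lone pair in-plane and puts one electron into the π system; the carbanion's lone pair occupies the p orbital. The ring is fully conjugated.
Tallying contributions gives 4 × 2 = 8 from the double-bond units + 2 from the C(ethyl)(-) atom = 10.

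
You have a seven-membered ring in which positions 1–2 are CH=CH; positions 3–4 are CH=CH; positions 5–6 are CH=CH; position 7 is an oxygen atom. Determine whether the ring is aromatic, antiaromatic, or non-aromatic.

Antiaromatic

The p orbitals form a continuous loop: each doubly-bonded ring atom is sp² with one p-orbital electron; the oxygen donates one lone pair from its p orbital. The ring is fully conjugated.
π-electron count: 3 × 2 = 6 from the double-bond units + 2 from the O atom = 8.
8 is a 4n count (n = 2), so the planar conjugated ring is antiaromatic.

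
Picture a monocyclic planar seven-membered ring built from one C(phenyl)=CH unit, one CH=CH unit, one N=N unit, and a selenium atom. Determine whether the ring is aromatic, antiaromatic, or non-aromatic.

Antiaromatic

All ring atoms are sp² and supply a p orbital to the ring (every atom in a ring double bond is sp² and brings one electron to the p orbital; each =N– nitrogen is pyridine-type (lone pair in the sp² plane, one electron in the p orbital); the selenium donates one lone pair from its p orbital); the conjugation is uninterrupted.
π-electron count: 3 × 2 = 6 from the double-bond units + 2 from the Se atom = 8.
With 8 = 4·2 π electrons, Hückel's rule classifies the planar ring as antiaromatic.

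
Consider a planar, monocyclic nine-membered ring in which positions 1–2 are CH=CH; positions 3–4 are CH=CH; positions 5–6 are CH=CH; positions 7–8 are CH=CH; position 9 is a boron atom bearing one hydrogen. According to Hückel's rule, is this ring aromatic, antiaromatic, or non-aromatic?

The p orbitals form a continuous loop: the double-bond atoms are sp², each contributing one p electron; the boron has an empty p orbital. The ring is fully conjugated.
Adding the contributions, 4 × 2 = 8 from the double-bond units + 0 from the BH atom = 8.
8 is a 4n count (n = 2), so the planar conjugated ring is antiaromatic.

Antiaromatic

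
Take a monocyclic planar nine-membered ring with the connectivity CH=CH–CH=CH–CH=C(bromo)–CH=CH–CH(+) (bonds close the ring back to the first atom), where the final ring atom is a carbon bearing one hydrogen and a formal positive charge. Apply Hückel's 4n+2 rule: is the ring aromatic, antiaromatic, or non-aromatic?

Every ring atom contributes a p orbital perpendicular to the ring (each doubly-bonded ring atom is sp² with one p-orbital electron; the carbocation has an empty p orbital), so the π system is cyclic and fully conjugated.
Counting π electrons: 4 × 2 = 8 from the double-bond units + 0 from the CH(+) atom = 8.
8 = 4(2); a planar, fully conjugated 4n system is antiaromatic.

Antiaromatic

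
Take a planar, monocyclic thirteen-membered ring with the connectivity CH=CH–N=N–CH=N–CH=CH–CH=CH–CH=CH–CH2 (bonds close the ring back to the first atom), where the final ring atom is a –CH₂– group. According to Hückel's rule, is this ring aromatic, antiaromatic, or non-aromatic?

Non-aromatic

At the CH2 position, the tetrahedral CH₂ carbon is sp³ and has no p orbital in the ring π system; the ring's p-orbital overlap is broken there.
Without a continuous loop of overlapping p orbitals the Hückel electron count never comes into play.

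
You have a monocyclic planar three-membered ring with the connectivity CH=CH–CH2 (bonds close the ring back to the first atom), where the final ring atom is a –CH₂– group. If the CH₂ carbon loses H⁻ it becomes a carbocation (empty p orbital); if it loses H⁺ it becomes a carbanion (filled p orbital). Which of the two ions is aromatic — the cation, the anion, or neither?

Both ions have a continuous loop of p orbitals — each ring atom is sp².
Cation: 1 × 2 + 0 = 2 π electrons → 4(0)+2, aromatic.
Anion: 1 × 2 + 2 = 4 π electrons → 4(1), antiaromatic.

The cation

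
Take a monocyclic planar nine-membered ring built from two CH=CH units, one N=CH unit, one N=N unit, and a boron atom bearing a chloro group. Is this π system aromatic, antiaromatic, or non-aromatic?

Antiaromatic

Every ring atom contributes a p orbital perpendicular to the ring (each doubly-bonded ring atom is sp² with one p-orbital electron; each sp² =N– keeps its lone pair in-plane and puts one electron into the π system; the boron has an empty p orbital), so the π system is cyclic and fully conjugated.
Adding the contributions, 4 × 2 = 8 from the double-bond units + 0 from the B(chloro) atom = 8.
8 = 4(2); a planar, fully conjugated 4n system is antiaromatic.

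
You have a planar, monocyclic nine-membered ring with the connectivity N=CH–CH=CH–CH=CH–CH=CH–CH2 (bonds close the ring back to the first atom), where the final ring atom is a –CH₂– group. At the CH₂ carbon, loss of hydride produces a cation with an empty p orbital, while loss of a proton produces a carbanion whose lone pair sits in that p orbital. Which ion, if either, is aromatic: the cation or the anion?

The anion

In either ion the ring is fully conjugated: every atom, including the new sp² carbon, supplies a p orbital.
Cation: 4 × 2 + 0 = 8 π electrons → 4(2), antiaromatic.
Anion: 4 × 2 + 2 = 10 π electrons → 4(2)+2, aromatic.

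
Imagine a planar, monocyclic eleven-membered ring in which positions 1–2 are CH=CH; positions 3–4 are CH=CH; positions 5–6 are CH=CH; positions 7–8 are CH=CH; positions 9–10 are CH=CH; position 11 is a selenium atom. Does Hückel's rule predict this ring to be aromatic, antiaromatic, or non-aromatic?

Antiaromatic

Check conjugation: the double-bond atoms are sp², each contributing one p electron; the selenium donates one lone pair from its p orbital — every position has a p orbital, so the cyclic π system is continuous.
Adding the contributions, 5 × 2 = 10 from the double-bond units + 2 from the Se atom = 12.
With 12 = 4·3 π electrons, Hückel's rule classifies the planar ring as antiaromatic.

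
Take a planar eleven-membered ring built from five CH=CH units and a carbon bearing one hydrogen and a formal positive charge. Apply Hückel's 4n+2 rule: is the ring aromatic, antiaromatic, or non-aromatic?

Aromatic

The p orbitals form a continuous loop: the double-bond atoms are sp², each contributing one p electron; the carbocation has an empty p orbital. The ring is fully conjugated.
Counting π electrons: 5 × 2 = 10 from the double-bond units + 0 from the CH(+) atom = 10.
Since 10 = 4·2 + 2, the ring meets the 4n+2 criterion.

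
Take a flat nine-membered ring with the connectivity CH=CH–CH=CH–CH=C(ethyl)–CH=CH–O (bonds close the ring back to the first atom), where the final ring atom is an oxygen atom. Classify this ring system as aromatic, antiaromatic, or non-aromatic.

The p orbitals form a continuous loop: every atom in a ring double bond is sp² and brings one electron to the p orbital; the oxygen donates one lone pair from its p orbital. The ring is fully conjugated.
Adding the contributions, 4 × 2 = 8 from the double-bond units + 2 from the O atom = 10.
Since 10 = 4·2 + 2, the ring meets the 4n+2 criterion.

Aromatic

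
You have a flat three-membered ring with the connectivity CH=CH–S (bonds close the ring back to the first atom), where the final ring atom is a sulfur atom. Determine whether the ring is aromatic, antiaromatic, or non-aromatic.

Antiaromatic

The p orbitals form a continuous loop: every atom in a ring double bond is sp² and brings one electron to the p orbital; the sulfur donates one lone pair from its p orbital. The ring is fully conjugated.
Tallying contributions gives 1 × 2 = 2 from the double-bond unit + 2 from the S atom = 4.
4 is a 4n count (n = 1), so the planar conjugated ring is antiaromatic.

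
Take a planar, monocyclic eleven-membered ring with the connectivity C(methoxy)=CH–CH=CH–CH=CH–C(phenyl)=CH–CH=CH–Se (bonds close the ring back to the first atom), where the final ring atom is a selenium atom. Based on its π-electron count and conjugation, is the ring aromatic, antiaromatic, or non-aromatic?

All ring atoms are sp² and supply a p orbital to the ring (each doubly-bonded ring atom is sp² with one p-orbital electron; the selenium donates one lone pair from its p orbital); the conjugation is uninterrupted.
Tallying contributions gives 5 × 2 = 10 from the double-bond units + 2 from the Se atom = 12.
12 = 4(3); a planar, fully conjugated 4n system is antiaromatic.

Antiaromatic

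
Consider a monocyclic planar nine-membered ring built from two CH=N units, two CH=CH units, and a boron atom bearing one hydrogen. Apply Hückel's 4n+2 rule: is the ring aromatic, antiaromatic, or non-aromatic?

The p orbitals form a continuous loop: each doubly-bonded ring atom is sp² with one p-orbital electron; the doubly-bonded nitrogens are pyridine-type — their lone pairs lie in the ring plane, leaving one electron in the p orbital; the boron has an empty p orbital. The ring is fully conjugated.
Counting π electrons: 4 × 2 = 8 from the double-bond units + 0 from the BH atom = 8.
A 4n π count (8, n = 2) in a planar conjugated ring means antiaromatic.

Antiaromatic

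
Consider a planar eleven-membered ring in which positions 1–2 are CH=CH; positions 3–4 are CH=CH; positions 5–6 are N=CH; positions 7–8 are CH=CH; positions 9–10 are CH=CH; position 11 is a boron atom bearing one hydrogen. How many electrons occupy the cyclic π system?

10

All ring atoms are sp² and supply a p orbital to the ring (each doubly-bonded ring atom is sp² with one p-orbital electron; each sp² =N– keeps its lone pair in-plane and puts one electron into the π system; the boron has an empty p orbital); the conjugation is uninterrupted.
Tallying contributions gives 5 × 2 = 10 from the double-bond units + 0 from the BH atom = 10.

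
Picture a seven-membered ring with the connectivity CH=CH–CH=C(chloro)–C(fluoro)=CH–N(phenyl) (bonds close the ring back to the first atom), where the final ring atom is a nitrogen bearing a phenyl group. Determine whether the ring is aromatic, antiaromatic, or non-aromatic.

The p orbitals form a continuous loop: each doubly-bonded ring atom is sp² with one p-orbital electron; the pyrrole-type nitrogen donates its lone pair from the p orbital. The ring is fully conjugated.
π-electron count: 3 × 2 = 6 from the double-bond units + 2 from the N(phenyl) atom = 8.
A 4n π count (8, n = 2) in a planar conjugated ring means antiaromatic.

Antiaromatic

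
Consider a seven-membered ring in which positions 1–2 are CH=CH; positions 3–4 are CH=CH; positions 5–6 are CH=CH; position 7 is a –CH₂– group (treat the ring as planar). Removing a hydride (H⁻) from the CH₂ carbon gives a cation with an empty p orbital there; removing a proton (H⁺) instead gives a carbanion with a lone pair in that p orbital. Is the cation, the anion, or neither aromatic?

The cation

Both ions have a continuous loop of p orbitals — each ring atom is sp².
Cation: 3 × 2 + 0 = 6 π electrons → 4(1)+2, aromatic.
Anion: 3 × 2 + 2 = 8 π electrons → 4(2), antiaromatic.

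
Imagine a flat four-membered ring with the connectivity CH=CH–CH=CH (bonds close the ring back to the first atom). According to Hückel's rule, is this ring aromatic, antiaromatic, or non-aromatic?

Antiaromatic

All ring atoms are sp² and supply a p orbital to the ring (the double-bond atoms are sp², each contributing one p electron); the conjugation is uninterrupted.
Counting π electrons: 2 × 2 = 4 from the 2 double-bond units.
With 4 = 4·1 π electrons, Hückel's rule classifies the planar ring as antiaromatic.
This is cyclobutadiene.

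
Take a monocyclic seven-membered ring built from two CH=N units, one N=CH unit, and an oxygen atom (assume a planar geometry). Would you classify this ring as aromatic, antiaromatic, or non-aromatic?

Antiaromatic

Every ring atom contributes a p orbital perpendicular to the ring (each doubly-bonded ring atom is sp² with one p-orbital electron; each =N– nitrogen is pyridine-type (lone pair in the sp² plane, one electron in the p orbital); the oxygen donates one lone pair from its p orbital), so the π system is cyclic and fully conjugated.
Adding the contributions, 3 × 2 = 6 from the double-bond units + 2 from the O atom = 8.
With 8 = 4·2 π electrons, Hückel's rule classifies the planar ring as antiaromatic.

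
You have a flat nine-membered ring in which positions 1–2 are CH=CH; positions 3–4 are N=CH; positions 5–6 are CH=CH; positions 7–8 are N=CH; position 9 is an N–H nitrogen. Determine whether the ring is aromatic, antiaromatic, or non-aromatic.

Check conjugation: the double-bond atoms are sp², each contributing one p electron; the doubly-bonded nitrogens are pyridine-type — their lone pairs lie in the ring plane, leaving one electron in the p orbital; the pyrrole-type nitrogen donates its lone pair from the p orbital — every position has a p orbital, so the cyclic π system is continuous.
Adding the contributions, 4 × 2 = 8 from the double-bond units + 2 from the NH atom = 10.
10 = 4(2) + 2, which satisfies Hückel's 4n+2 rule.

Aromatic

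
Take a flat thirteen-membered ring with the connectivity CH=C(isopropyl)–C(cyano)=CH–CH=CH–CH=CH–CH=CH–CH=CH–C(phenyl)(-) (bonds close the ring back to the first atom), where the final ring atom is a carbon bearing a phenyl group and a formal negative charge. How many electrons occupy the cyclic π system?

14

All ring atoms are sp² and supply a p orbital to the ring (every atom in a ring double bond is sp² and brings one electron to the p orbital; the carbanion's lone pair occupies the p orbital); the conjugation is uninterrupted.
Tallying contributions gives 6 × 2 = 12 from the double-bond units + 2 from the C(phenyl)(-) atom = 14.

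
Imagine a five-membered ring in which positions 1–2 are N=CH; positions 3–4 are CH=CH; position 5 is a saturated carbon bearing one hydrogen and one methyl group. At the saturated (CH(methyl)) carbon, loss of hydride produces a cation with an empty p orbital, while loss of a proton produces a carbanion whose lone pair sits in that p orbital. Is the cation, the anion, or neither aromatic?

In both ions every ring atom is sp² and contributes a p orbital, so both rings are fully conjugated.
Cation: 2 × 2 + 0 = 4 π electrons → 4(1), antiaromatic.
Anion: 2 × 2 + 2 = 6 π electrons → 4(1)+2, aromatic.

The anion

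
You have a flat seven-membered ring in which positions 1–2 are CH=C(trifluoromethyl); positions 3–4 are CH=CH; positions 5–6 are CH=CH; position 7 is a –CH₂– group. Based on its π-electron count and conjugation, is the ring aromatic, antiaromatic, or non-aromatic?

The CH2 position has four σ bonds — the tetrahedral CH₂ carbon is sp³ and has no p orbital in the ring π system — so the cyclic conjugation is interrupted.
Broken conjugation rules out both aromaticity and antiaromaticity.

Non-aromatic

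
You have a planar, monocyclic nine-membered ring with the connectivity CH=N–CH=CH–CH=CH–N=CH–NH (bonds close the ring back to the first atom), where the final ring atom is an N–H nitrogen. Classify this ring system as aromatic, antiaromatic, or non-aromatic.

The p orbitals form a continuous loop: each doubly-bonded ring atom is sp² with one p-orbital electron; the doubly-bonded nitrogens are pyridine-type — their lone pairs lie in the ring plane, leaving one electron in the p orbital; the pyrrole-type nitrogen donates its lone pair from the p orbital. The ring is fully conjugated.
Counting π electrons: 4 × 2 = 8 from the double-bond units + 2 from the NH atom = 10.
Since 10 = 4·2 + 2, the ring meets the 4n+2 criterion.

Aromatic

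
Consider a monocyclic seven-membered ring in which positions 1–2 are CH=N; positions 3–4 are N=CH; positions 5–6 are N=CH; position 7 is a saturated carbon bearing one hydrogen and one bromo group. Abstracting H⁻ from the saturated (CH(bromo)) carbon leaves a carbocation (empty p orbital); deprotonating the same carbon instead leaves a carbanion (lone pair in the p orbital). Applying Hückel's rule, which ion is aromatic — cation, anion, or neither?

Both ions have a continuous loop of p orbitals — each ring atom is sp².
Cation: 3 × 2 + 0 = 6 π electrons → 4(1)+2, aromatic.
Anion: 3 × 2 + 2 = 8 π electrons → 4(2), antiaromatic.

The cation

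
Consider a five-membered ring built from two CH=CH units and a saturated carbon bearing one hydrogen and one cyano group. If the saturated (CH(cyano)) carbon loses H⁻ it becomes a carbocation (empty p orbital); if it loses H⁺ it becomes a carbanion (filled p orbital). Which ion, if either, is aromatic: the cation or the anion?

The anion

Both ions have a continuous loop of p orbitals — each ring atom is sp².
Cation: 2 × 2 + 0 = 4 π electrons → 4(1), antiaromatic.
Anion: 2 × 2 + 2 = 6 π electrons → 4(1)+2, aromatic.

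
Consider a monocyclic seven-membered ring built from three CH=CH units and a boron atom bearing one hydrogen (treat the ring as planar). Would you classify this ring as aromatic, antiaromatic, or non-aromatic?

Aromatic

All ring atoms are sp² and supply a p orbital to the ring (every atom in a ring double bond is sp² and brings one electron to the p orbital; the boron has an empty p orbital); the conjugation is uninterrupted.
Counting π electrons: 3 × 2 = 6 from the double-bond units + 0 from the BH atom = 6.
6 = 4(1) + 2, which satisfies Hückel's 4n+2 rule.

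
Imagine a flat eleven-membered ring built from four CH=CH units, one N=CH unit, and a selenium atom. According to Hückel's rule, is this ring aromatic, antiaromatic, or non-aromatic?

The p orbitals form a continuous loop: the double-bond atoms are sp², each contributing one p electron; each sp² =N– keeps its lone pair in-plane and puts one electron into the π system; the selenium donates one lone pair from its p orbital. The ring is fully conjugated.
π-electron count: 5 × 2 = 10 from the double-bond units + 2 from the Se atom = 12.
12 = 4(3); a planar, fully conjugated 4n system is antiaromatic.

Antiaromatic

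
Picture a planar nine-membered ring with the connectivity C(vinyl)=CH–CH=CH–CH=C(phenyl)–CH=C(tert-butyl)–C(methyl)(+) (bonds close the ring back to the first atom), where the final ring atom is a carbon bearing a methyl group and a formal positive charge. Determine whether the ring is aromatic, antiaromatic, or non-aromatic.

Every ring atom contributes a p orbital perpendicular to the ring (every atom in a ring double bond is sp² and brings one electron to the p orbital; the carbocation has an empty p orbital), so the π system is cyclic and fully conjugated.
Counting π electrons: 4 × 2 = 8 from the double-bond units + 0 from the C(methyl)(+) atom = 8.
A 4n π count (8, n = 2) in a planar conjugated ring means antiaromatic.

Antiaromatic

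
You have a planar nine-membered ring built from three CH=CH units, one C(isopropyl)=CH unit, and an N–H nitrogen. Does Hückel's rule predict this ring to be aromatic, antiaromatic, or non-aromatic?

Every ring atom contributes a p orbital perpendicular to the ring (the double-bond atoms are sp², each contributing one p electron; the pyrrole-type nitrogen donates its lone pair from the p orbital), so the π system is cyclic and fully conjugated.
Adding the contributions, 4 × 2 = 8 from the double-bond units + 2 from the NH atom = 10.
10 = 4(2) + 2, which satisfies Hückel's 4n+2 rule.

Aromatic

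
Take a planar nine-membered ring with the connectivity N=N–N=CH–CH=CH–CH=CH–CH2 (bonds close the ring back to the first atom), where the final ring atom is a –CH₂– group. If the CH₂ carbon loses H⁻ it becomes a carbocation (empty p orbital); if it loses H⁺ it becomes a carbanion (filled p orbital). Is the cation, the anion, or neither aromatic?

In either ion the ring is fully conjugated: every atom, including the new sp² carbon, supplies a p orbital.
Cation: 4 × 2 + 0 = 8 π electrons → 4(2), antiaromatic.
Anion: 4 × 2 + 2 = 10 π electrons → 4(2)+2, aromatic.

The anion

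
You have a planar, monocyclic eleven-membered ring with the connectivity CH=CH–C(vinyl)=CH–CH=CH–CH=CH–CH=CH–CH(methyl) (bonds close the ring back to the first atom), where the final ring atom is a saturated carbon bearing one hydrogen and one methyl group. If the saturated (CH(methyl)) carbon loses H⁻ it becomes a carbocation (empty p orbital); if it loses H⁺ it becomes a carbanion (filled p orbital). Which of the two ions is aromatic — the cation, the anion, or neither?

In either ion the ring is fully conjugated: every atom, including the new sp² carbon, supplies a p orbital.
Cation: 5 × 2 + 0 = 10 π electrons → 4(2)+2, aromatic.
Anion: 5 × 2 + 2 = 12 π electrons → 4(3), antiaromatic.

The cation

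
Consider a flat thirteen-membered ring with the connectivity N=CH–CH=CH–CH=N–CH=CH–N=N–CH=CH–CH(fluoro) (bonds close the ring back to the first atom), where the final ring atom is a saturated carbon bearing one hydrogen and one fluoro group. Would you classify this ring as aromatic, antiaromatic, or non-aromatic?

Non-aromatic

The CH(fluoro) position has four σ bonds — that saturated carbon is sp³ and has no p orbital in the ring π system — so the cyclic conjugation is interrupted.
Broken conjugation rules out both aromaticity and antiaromaticity.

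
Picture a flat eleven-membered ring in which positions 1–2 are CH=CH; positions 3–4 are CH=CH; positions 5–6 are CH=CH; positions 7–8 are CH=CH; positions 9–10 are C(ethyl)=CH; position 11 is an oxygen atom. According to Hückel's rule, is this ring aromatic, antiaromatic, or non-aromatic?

All ring atoms are sp² and supply a p orbital to the ring (each doubly-bonded ring atom is sp² with one p-orbital electron; the oxygen donates one lone pair from its p orbital); the conjugation is uninterrupted.
Adding the contributions, 5 × 2 = 10 from the double-bond units + 2 from the O atom = 12.
12 = 4(3); a planar, fully conjugated 4n system is antiaromatic.

Antiaromatic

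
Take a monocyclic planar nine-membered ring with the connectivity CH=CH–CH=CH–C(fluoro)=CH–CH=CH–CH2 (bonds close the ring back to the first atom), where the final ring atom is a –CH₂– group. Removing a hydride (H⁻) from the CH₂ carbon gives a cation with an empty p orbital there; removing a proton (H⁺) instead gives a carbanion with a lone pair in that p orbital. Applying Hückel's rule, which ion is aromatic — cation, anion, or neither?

The anion

Once that carbon is sp², every ring atom has a p orbital and both ions are fully conjugated.
Cation: 4 × 2 + 0 = 8 π electrons → 4(2), antiaromatic.
Anion: 4 × 2 + 2 = 10 π electrons → 4(2)+2, aromatic.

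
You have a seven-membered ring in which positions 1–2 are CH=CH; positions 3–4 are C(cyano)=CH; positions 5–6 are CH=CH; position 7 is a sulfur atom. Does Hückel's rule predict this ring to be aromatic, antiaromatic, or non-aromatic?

Antiaromatic

Every ring atom contributes a p orbital perpendicular to the ring (every atom in a ring double bond is sp² and brings one electron to the p orbital; the sulfur donates one lone pair from its p orbital), so the π system is cyclic and fully conjugated.
Adding the contributions, 3 × 2 = 6 from the double-bond units + 2 from the S atom = 8.
A 4n π count (8, n = 2) in a planar conjugated ring means antiaromatic.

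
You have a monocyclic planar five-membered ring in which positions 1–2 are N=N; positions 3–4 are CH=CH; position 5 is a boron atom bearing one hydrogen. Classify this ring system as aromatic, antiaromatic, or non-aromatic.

Antiaromatic

The p orbitals form a continuous loop: every atom in a ring double bond is sp² and brings one electron to the p orbital; the doubly-bonded nitrogens are pyridine-type — their lone pairs lie in the ring plane, leaving one electron in the p orbital; the boron has an empty p orbital. The ring is fully conjugated.
Adding the contributions, 2 × 2 = 4 from the double-bond units + 0 from the BH atom = 4.
4 = 4(1); a planar, fully conjugated 4n system is antiaromatic.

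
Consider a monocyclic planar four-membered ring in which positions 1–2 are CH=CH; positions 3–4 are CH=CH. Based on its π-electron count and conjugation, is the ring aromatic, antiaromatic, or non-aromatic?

Antiaromatic

Every ring atom contributes a p orbital perpendicular to the ring (every atom in a ring double bond is sp² and brings one electron to the p orbital), so the π system is cyclic and fully conjugated.
π-electron count: 2 × 2 = 4 from the 2 double-bond units.
A 4n π count (4, n = 1) in a planar conjugated ring means antiaromatic.
(The species described is cyclobutadiene.)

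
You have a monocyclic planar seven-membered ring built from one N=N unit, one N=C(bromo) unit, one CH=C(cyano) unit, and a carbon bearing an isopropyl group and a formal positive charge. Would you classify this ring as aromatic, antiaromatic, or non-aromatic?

Every ring atom contributes a p orbital perpendicular to the ring (the double-bond atoms are sp², each contributing one p electron; the doubly-bonded nitrogens are pyridine-type — their lone pairs lie in the ring plane, leaving one electron in the p orbital; the carbocation has an empty p orbital), so the π system is cyclic and fully conjugated.
π-electron count: 3 × 2 = 6 from the double-bond units + 0 from the C(isopropyl)(+) atom = 6.
That gives a 4n+2 count (6, n = 1).

Aromatic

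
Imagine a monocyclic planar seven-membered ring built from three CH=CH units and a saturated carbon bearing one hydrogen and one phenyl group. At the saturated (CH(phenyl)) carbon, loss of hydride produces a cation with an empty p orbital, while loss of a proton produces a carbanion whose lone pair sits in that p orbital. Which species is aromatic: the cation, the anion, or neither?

Both ions have a continuous loop of p orbitals — each ring atom is sp².
Cation: 3 × 2 + 0 = 6 π electrons → 4(1)+2, aromatic.
Anion: 3 × 2 + 2 = 8 π electrons → 4(2), antiaromatic.

The cation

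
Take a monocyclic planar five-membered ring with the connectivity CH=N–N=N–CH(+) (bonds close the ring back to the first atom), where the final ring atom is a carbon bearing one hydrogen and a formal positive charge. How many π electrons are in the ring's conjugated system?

4

The p orbitals form a continuous loop: the double-bond atoms are sp², each contributing one p electron; the doubly-bonded nitrogens are pyridine-type — their lone pairs lie in the ring plane, leaving one electron in the p orbital; the carbocation has an empty p orbital. The ring is fully conjugated.
Tallying contributions gives 2 × 2 = 4 from the double-bond units + 0 from the CH(+) atom = 4.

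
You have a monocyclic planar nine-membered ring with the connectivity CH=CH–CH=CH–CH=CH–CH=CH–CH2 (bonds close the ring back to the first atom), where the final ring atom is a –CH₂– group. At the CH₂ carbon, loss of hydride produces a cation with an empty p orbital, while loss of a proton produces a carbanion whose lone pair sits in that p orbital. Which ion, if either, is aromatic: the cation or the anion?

In either ion the ring is fully conjugated: every atom, including the new sp² carbon, supplies a p orbital.
Cation: 4 × 2 + 0 = 8 π electrons → 4(2), antiaromatic.
Anion: 4 × 2 + 2 = 10 π electrons → 4(2)+2, aromatic.

The anion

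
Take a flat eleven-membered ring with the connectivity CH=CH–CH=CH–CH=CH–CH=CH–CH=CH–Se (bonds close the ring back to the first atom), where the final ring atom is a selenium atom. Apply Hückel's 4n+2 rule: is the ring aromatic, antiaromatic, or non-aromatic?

Check conjugation: the double-bond atoms are sp², each contributing one p electron; the selenium donates one lone pair from its p orbital — every position has a p orbital, so the cyclic π system is continuous.
Counting π electrons: 5 × 2 = 10 from the double-bond units + 2 from the Se atom = 12.
With 12 = 4·3 π electrons, Hückel's rule classifies the planar ring as antiaromatic.

Antiaromatic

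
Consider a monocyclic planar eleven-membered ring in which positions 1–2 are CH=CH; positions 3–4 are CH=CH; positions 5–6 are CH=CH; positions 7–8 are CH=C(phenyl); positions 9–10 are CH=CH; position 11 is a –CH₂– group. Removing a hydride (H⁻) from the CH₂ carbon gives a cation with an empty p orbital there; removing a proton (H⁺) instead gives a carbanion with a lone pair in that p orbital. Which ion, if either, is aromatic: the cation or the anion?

The cation

In either ion the ring is fully conjugated: every atom, including the new sp² carbon, supplies a p orbital.
Cation: 5 × 2 + 0 = 10 π electrons → 4(2)+2, aromatic.
Anion: 5 × 2 + 2 = 12 π electrons → 4(3), antiaromatic.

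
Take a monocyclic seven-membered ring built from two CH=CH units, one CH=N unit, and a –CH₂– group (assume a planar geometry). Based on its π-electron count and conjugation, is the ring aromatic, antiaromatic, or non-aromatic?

Because the tetrahedral CH₂ carbon is sp³ and has no p orbital in the ring π system at the CH2 position, the π system cannot extend all the way around the ring.
A ring that is not fully conjugated cannot be aromatic or antiaromatic regardless of its π-electron count.

Non-aromatic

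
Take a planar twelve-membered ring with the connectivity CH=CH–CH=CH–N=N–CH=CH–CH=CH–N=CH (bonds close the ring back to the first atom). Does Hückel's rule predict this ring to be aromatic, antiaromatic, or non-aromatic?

Antiaromatic

Check conjugation: the double-bond atoms are sp², each contributing one p electron; the doubly-bonded nitrogens are pyridine-type — their lone pairs lie in the ring plane, leaving one electron in the p orbital — every position has a p orbital, so the cyclic π system is continuous.
Tallying contributions gives 6 × 2 = 12 from the 6 double-bond units.
With 12 = 4·3 π electrons, Hückel's rule classifies the planar ring as antiaromatic.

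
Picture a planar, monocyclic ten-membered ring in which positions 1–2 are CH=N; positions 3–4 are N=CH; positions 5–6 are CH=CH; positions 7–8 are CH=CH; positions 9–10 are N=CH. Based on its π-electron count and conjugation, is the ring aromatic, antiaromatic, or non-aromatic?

Aromatic

Every ring atom contributes a p orbital perpendicular to the ring (every atom in a ring double bond is sp² and brings one electron to the p orbital; each =N– nitrogen is pyridine-type (lone pair in the sp² plane, one electron in the p orbital)), so the π system is cyclic and fully conjugated.
Tallying contributions gives 5 × 2 = 10 from the 5 double-bond units.
10 = 4(2) + 2, which satisfies Hückel's 4n+2 rule.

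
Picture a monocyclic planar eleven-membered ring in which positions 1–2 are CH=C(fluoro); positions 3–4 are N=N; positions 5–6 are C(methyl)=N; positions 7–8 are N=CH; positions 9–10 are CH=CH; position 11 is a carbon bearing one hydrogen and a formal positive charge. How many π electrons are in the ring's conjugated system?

Every ring atom contributes a p orbital perpendicular to the ring (the double-bond atoms are sp², each contributing one p electron; each =N– nitrogen is pyridine-type (lone pair in the sp² plane, one electron in the p orbital); the carbocation has an empty p orbital), so the π system is cyclic and fully conjugated.
Tallying contributions gives 5 × 2 = 10 from the double-bond units + 0 from the CH(+) atom = 10.

10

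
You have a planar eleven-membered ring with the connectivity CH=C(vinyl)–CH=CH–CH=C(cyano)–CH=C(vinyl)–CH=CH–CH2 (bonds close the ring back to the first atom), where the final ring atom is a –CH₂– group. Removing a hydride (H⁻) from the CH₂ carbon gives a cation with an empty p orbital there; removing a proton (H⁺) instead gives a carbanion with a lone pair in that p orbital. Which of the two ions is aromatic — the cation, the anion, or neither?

In both ions every ring atom is sp² and contributes a p orbital, so both rings are fully conjugated.
Cation: 5 × 2 + 0 = 10 π electrons → 4(2)+2, aromatic.
Anion: 5 × 2 + 2 = 12 π electrons → 4(3), antiaromatic.

The cation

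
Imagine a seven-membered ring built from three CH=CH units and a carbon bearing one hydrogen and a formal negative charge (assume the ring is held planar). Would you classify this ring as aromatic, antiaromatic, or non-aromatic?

Check conjugation: the double-bond atoms are sp², each contributing one p electron; the carbanion's lone pair occupies the p orbital — every position has a p orbital, so the cyclic π system is continuous.
Counting π electrons: 3 × 2 = 6 from the double-bond units + 2 from the CH(-) atom = 8.
A 4n π count (8, n = 2) in a planar conjugated ring means antiaromatic.
(This ring is the cycloheptatrienyl anion.)

Antiaromatic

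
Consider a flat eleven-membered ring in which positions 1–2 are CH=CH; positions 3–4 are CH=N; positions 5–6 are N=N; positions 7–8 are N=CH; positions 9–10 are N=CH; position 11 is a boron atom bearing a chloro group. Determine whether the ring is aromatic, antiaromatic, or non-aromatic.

Check conjugation: every atom in a ring double bond is sp² and brings one electron to the p orbital; each sp² =N– keeps its lone pair in-plane and puts one electron into the π system; the boron has an empty p orbital — every position has a p orbital, so the cyclic π system is continuous.
Counting π electrons: 5 × 2 = 10 from the double-bond units + 0 from the B(chloro) atom = 10.
10 = 4(2) + 2, which satisfies Hückel's 4n+2 rule.

Aromatic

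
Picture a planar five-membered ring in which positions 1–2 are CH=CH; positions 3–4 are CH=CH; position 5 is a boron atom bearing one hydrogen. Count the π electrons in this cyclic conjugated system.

4

All ring atoms are sp² and supply a p orbital to the ring (every atom in a ring double bond is sp² and brings one electron to the p orbital; the boron has an empty p orbital); the conjugation is uninterrupted.
Adding the contributions, 2 × 2 = 4 from the double-bond units + 0 from the BH atom = 4.
(This ring is borole.)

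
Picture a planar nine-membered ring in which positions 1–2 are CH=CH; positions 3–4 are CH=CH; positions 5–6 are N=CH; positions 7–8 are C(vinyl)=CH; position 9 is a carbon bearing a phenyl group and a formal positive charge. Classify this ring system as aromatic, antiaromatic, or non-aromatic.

Antiaromatic

The p orbitals form a continuous loop: each doubly-bonded ring atom is sp² with one p-orbital electron; each sp² =N– keeps its lone pair in-plane and puts one electron into the π system; the carbocation has an empty p orbital. The ring is fully conjugated.
Counting π electrons: 4 × 2 = 8 from the double-bond units + 0 from the C(phenyl)(+) atom = 8.
8 = 4(2); a planar, fully conjugated 4n system is antiaromatic.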